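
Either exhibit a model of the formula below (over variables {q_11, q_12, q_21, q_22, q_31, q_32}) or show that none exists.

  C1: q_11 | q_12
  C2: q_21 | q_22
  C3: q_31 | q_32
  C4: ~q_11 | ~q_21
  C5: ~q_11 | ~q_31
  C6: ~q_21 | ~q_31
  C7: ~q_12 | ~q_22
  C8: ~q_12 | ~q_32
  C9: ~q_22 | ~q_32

UNSATISFIABLE

Case q_11 = 1:
Unit clause (~q_21) forces q_21 = 0.
Unit clause (q_22) forces q_22 = 1.
Unit clause (~q_31) forces q_31 = 0.
Unit clause (q_32) forces q_32 = 1.
But (~q_32) is also a unit clause — contradiction.
Undo q_11 and try q_11 = 0.
Unit clause (q_12) forces q_12 = 1.
Unit clause (~q_22) forces q_22 = 0.
Unit clause (q_21) forces q_21 = 1.
Unit clause (~q_31) forces q_31 = 0.
Unit clause (q_32) forces q_32 = 1.
But (~q_32) is also a unit clause — contradiction.
Neither q_11 = 1 nor q_11 = 0 works.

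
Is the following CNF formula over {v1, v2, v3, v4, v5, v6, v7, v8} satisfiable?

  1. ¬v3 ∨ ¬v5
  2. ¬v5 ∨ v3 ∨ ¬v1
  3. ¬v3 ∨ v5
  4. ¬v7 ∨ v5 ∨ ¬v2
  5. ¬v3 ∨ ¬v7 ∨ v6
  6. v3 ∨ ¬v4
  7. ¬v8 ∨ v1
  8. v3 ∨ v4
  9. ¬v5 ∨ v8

Suppose v3 = False.
Unit clause (¬v4) forces v4 = False.
That conflicts with the unit clause (v4).
That branch fails; take v3 = True instead.
Unit clause (¬v5) forces v5 = False.
That conflicts with the unit clause (v5).
Both values of v3 lead to a conflict.
No assignment satisfies every clause.

Unsatisfiable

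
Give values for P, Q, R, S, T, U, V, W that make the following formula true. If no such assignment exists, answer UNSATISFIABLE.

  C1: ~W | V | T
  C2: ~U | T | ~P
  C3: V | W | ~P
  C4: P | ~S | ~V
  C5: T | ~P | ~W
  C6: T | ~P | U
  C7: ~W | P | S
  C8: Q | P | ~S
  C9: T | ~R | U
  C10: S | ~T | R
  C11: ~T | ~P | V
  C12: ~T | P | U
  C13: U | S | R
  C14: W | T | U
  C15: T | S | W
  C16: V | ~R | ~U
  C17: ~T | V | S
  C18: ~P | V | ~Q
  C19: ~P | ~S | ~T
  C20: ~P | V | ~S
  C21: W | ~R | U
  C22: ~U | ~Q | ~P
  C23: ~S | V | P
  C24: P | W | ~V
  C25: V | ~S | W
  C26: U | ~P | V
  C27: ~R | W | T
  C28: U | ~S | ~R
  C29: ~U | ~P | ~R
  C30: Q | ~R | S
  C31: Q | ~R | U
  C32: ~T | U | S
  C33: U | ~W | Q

UNSATISFIABLE

Branch on W: set W = 0.
Branch on V: set V = 1.
The clause (P) is unit, so P = 1.
Branch on U: set U = 0.
The clause (T) is unit, so T = 1.
The clause (~S) is unit, so S = 0.
But (S) is also a unit clause — contradiction.
That branch fails; take U = 1 instead.
The clause (T) is unit, so T = 1.
The clause (~S) is unit, so S = 0.
The clause (R) is unit, so R = 1.
But (~R) is also a unit clause — contradiction.
Either choice for U ends in contradiction.
That branch fails; take V = 0 instead.
The clause (~P) is unit, so P = 0.
The clause (~S) is unit, so S = 0.
The clause (T) is unit, so T = 1.
But (~T) is also a unit clause — contradiction.
Either choice for V ends in contradiction.
That branch fails; take W = 1 instead.
Branch on V: set V = 1.
Branch on P: set P = 1.
The clause (T) is unit, so T = 1.
The clause (~S) is unit, so S = 0.
The clause (R) is unit, so R = 1.
The clause (~U) is unit, so U = 0.
But (U) is also a unit clause — contradiction.
That branch fails; take P = 0 instead.
The clause (~S) is unit, so S = 0.
But (S) is also a unit clause — contradiction.
Either choice for P ends in contradiction.
That branch fails; take V = 0 instead.
The clause (T) is unit, so T = 1.
The clause (~P) is unit, so P = 0.
The clause (S) is unit, so S = 1.
But (~S) is also a unit clause — contradiction.
Either choice for V ends in contradiction.
Either choice for W ends in contradiction.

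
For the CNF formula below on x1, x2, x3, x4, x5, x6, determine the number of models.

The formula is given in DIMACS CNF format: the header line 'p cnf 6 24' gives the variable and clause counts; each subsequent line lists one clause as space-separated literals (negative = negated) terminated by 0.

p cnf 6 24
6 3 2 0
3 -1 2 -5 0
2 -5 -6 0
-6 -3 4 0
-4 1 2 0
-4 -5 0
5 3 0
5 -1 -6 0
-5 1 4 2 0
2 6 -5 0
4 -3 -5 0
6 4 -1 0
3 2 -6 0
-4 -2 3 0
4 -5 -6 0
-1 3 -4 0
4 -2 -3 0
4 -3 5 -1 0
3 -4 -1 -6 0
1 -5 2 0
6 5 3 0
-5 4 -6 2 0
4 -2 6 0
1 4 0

4

There are 2^6 = 64 truth assignments over (x1, x2, x3, x4, x5, x6).
Split on x2. With x2 = True, the clauses containing x2 are satisfied and ¬x2 drops from the rest; 3 of the 2^5 = 32 assignments to the other variables satisfy what remains.
With x2 = False, by the same count on the reduced clause set, 1 assignment works.
(One model: x1=F, x2=T, x3=T, x4=T, x5=F, x6=F.)
Total: 3 + 1 = 4.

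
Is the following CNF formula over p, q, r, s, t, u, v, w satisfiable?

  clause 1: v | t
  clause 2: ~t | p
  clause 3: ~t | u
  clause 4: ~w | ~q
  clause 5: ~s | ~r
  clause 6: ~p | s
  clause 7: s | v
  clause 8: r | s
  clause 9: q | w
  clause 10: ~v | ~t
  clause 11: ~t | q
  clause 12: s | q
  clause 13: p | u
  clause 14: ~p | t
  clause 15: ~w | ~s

Suppose v = 1.
From the singleton clause (~t), t = 0.
From the singleton clause (~p), p = 0.
From the singleton clause (u), u = 1.
Suppose w = 0.
From the singleton clause (q), q = 1.
Suppose s = 1.
From the singleton clause (~r), r = 0.
Every clause now holds.
A satisfying assignment: p ↦ 0, q ↦ 1, r ↦ 0, s ↦ 1, t ↦ 0, u ↦ 1, v ↦ 1, w ↦ 0.

Yes, satisfiable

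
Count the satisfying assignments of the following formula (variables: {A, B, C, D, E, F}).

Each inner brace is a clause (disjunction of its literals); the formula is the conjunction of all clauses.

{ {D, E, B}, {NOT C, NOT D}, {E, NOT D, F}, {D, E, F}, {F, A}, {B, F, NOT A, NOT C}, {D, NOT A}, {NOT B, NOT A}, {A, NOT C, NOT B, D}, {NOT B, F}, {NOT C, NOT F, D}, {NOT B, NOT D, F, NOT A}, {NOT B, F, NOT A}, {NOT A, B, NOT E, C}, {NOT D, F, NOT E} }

8

There are 2^6 = 64 truth assignments over (A, B, C, D, E, F).
Split on D. With D = true, the clauses containing D are satisfied and NOT D drops from the rest; 5 of the 2^5 = 32 assignments to the other variables satisfy what remains.
With D = false, by the same count on the reduced clause set, 3 assignments work.
(One model: A=F, B=F, C=F, D=F, E=T, F=T.)
Total: 5 + 3 = 8.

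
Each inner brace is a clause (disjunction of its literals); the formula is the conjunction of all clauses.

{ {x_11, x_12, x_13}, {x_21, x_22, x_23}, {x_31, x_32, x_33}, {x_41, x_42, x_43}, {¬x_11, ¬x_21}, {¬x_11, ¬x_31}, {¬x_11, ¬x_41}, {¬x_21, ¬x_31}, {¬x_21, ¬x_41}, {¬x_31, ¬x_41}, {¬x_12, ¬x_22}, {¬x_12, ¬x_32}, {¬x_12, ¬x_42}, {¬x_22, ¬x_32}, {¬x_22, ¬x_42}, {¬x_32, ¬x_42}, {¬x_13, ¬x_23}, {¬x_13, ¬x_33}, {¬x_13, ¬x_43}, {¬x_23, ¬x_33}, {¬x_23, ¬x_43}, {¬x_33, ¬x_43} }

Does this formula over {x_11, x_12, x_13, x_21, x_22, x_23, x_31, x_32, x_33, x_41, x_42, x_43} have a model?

Suppose x_11 = False.
Suppose x_12 = True.
(¬x_22) alone gives x_22 = False.
(¬x_32) alone gives x_32 = False.
(¬x_42) alone gives x_42 = False.
Suppose x_21 = True.
(¬x_31) alone gives x_31 = False.
(x_33) alone gives x_33 = True.
(¬x_41) alone gives x_41 = False.
(x_43) alone gives x_43 = True.
But (¬x_43) is also a unit clause — contradiction.
Backtrack on x_21: now try x_21 = False.
(x_23) alone gives x_23 = True.
(¬x_13) alone gives x_13 = False.
(¬x_33) alone gives x_33 = False.
(x_31) alone gives x_31 = True.
(¬x_41) alone gives x_41 = False.
(x_43) alone gives x_43 = True.
But (¬x_43) is also a unit clause — contradiction.
Both values of x_21 lead to a conflict.
Backtrack on x_12: now try x_12 = False.
(x_13) alone gives x_13 = True.
(¬x_23) alone gives x_23 = False.
(¬x_33) alone gives x_33 = False.
(¬x_43) alone gives x_43 = False.
Suppose x_21 = True.
(¬x_31) alone gives x_31 = False.
(x_32) alone gives x_32 = True.
(¬x_41) alone gives x_41 = False.
(x_42) alone gives x_42 = True.
But (¬x_42) is also a unit clause — contradiction.
Backtrack on x_21: now try x_21 = False.
(x_22) alone gives x_22 = True.
(¬x_32) alone gives x_32 = False.
(x_31) alone gives x_31 = True.
(¬x_41) alone gives x_41 = False.
(x_42) alone gives x_42 = True.
But (¬x_42) is also a unit clause — contradiction.
Both values of x_21 lead to a conflict.
Both values of x_12 lead to a conflict.
Backtrack on x_11: now try x_11 = True.
(¬x_21) alone gives x_21 = False.
(¬x_31) alone gives x_31 = False.
(¬x_41) alone gives x_41 = False.
Suppose x_22 = True.
(¬x_12) alone gives x_12 = False.
(¬x_32) alone gives x_32 = False.
(x_33) alone gives x_33 = True.
(¬x_42) alone gives x_42 = False.
(x_43) alone gives x_43 = True.
But (¬x_43) is also a unit clause — contradiction.
Backtrack on x_22: now try x_22 = False.
(x_23) alone gives x_23 = True.
(¬x_13) alone gives x_13 = False.
(¬x_33) alone gives x_33 = False.
(x_32) alone gives x_32 = True.
(¬x_12) alone gives x_12 = False.
(¬x_42) alone gives x_42 = False.
(x_43) alone gives x_43 = True.
But (¬x_43) is also a unit clause — contradiction.
Both values of x_22 lead to a conflict.
Both values of x_11 lead to a conflict.
No assignment satisfies every clause.

No, unsatisfiable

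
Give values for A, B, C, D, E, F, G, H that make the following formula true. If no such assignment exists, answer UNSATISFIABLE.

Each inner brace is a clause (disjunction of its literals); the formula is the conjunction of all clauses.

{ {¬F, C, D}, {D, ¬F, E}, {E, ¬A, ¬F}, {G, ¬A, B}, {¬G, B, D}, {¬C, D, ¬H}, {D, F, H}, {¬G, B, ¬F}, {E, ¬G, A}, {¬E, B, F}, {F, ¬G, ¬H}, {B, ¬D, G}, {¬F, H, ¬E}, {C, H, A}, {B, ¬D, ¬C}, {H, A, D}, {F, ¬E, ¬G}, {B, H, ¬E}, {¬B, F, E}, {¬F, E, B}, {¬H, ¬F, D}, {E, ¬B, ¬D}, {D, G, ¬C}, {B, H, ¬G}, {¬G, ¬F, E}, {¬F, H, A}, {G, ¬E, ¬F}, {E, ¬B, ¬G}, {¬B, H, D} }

Try F = False.
Try D = False.
(H) alone gives H = True.
(¬C) alone gives C = False.
(¬G) alone gives G = False.
Try A = False.
Try E = False.
(¬B) alone gives B = False.
Every clause now holds.

A ↦ False; B ↦ False; C ↦ False; D ↦ False; E ↦ False; F ↦ False; G ↦ False; H ↦ True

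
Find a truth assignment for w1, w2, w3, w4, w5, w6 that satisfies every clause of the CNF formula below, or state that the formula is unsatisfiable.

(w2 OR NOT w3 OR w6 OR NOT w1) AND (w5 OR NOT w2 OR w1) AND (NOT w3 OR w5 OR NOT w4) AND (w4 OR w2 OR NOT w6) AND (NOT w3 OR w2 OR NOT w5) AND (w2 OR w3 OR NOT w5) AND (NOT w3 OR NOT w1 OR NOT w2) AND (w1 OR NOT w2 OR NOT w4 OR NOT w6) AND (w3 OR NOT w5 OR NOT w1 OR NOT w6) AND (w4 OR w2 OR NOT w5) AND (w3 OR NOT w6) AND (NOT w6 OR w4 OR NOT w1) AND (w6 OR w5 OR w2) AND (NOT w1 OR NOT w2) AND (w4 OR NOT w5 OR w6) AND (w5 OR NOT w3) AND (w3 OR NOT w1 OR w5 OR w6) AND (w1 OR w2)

Try w3 = true.
(w5) alone gives w5 = true.
(w2) alone gives w2 = true.
(NOT w1) alone gives w1 = false.
Try w4 = false.
(w6) alone gives w6 = true.
All clauses are satisfied.

w1 ↦ false; w2 ↦ true; w3 ↦ true; w4 ↦ false; w5 ↦ true; w6 ↦ true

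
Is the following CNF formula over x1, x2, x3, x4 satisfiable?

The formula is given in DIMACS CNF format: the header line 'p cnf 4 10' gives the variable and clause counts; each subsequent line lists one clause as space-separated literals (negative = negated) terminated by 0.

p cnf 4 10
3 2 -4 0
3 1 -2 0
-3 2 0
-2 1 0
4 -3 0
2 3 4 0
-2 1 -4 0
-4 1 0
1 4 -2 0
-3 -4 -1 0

Satisfiable

Try x3 = False.
Try x2 = True.
(x1) alone gives x1 = True.
Every clause is now satisfied; x4 is unconstrained.
A satisfying assignment: x1 ↦ True, x2 ↦ True, x3 ↦ False, x4 ↦ False.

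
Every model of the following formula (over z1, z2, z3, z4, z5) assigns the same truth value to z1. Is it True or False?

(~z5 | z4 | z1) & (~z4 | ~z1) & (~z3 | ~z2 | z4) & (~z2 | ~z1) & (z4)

Suppose z1 = 1.
(~z4) alone gives z4 = 0.
Now (z4) is unsatisfied and unit — conflict.
So every satisfying assignment has z1 = False.

False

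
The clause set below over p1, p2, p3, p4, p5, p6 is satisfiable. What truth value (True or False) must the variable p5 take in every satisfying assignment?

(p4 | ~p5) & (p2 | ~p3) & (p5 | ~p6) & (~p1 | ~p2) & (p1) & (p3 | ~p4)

Suppose p5 = 1.
From the singleton clause (p4), p4 = 1.
From the singleton clause (p1), p1 = 1.
From the singleton clause (~p2), p2 = 0.
From the singleton clause (~p3), p3 = 0.
That conflicts with the unit clause (p3).
So every satisfying assignment has p5 = False.

False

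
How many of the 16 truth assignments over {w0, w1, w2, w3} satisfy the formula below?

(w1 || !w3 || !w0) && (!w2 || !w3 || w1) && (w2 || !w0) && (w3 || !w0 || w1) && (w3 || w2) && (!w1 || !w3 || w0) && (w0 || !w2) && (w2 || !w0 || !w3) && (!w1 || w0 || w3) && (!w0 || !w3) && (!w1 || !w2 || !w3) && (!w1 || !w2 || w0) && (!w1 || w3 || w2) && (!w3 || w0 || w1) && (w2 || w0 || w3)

There are 2^4 = 16 truth assignments over (w0, w1, w2, w3).
Check each against the 15 clauses (columns in the order w0, w1, w2, w3):
  F F F F  ✗ fails (w3 || w2)
  F F F T  ✗ fails (!w3 || w0 || w1)
  F F T F  ✗ fails (w0 || !w2)
  F F T T  ✗ fails (!w2 || !w3 || w1)
  F T F F  ✗ fails (w3 || w2)
  F T F T  ✗ fails (!w1 || !w3 || w0)
  F T T F  ✗ fails (w0 || !w2)
  F T T T  ✗ fails (!w1 || !w3 || w0)
  T F F F  ✗ fails (w2 || !w0)
  T F F T  ✗ fails (w1 || !w3 || !w0)
  T F T F  ✗ fails (w3 || !w0 || w1)
  T F T T  ✗ fails (w1 || !w3 || !w0)
  T T F F  ✗ fails (w2 || !w0)
  T T F T  ✗ fails (w2 || !w0)
  T T T F  ✓ satisfies all
  T T T T  ✗ fails (!w0 || !w3)
1 of the 16 rows is a model.

1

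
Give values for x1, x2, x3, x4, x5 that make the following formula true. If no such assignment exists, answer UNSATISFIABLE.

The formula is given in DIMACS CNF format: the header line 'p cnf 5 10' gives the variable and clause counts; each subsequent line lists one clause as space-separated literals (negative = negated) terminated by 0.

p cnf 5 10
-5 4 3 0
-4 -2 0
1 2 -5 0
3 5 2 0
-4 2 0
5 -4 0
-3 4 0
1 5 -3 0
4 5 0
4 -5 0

Case x4 = False:
(¬x3) alone gives x3 = False.
(¬x5) alone gives x5 = False.
That conflicts with the unit clause (x5).
Backtrack on x4: now try x4 = True.
(¬x2) alone gives x2 = False.
That conflicts with the unit clause (x2).
Either choice for x4 ends in contradiction.

UNSATISFIABLE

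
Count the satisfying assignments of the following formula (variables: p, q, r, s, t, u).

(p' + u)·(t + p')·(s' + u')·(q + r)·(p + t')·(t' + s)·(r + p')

9

There are 2^6 = 64 truth assignments over (p, q, r, s, t, u).
Split on s. With s = 1, the clauses containing s are satisfied and s' drops from the rest; 3 of the 2^5 = 32 assignments to the other variables satisfy what remains.
With s = 0, by the same count on the reduced clause set, 6 assignments work.
Total: 3 + 6 = 9.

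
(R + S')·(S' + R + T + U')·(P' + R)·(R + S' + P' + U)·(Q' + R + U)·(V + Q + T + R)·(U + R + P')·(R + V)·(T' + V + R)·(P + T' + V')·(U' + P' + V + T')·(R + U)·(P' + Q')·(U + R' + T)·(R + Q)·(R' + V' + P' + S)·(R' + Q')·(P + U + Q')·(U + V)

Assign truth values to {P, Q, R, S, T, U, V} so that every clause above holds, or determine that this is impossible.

P=0, Q=1, R=0, S=0, T=0, U=1, V=1

Case R = 0:
From the singleton clause (S'), S = 0.
From the singleton clause (P'), P = 0.
From the singleton clause (V), V = 1.
From the singleton clause (T'), T = 0.
From the singleton clause (U), U = 1.
From the singleton clause (Q), Q = 1.
This assignment satisfies each clause.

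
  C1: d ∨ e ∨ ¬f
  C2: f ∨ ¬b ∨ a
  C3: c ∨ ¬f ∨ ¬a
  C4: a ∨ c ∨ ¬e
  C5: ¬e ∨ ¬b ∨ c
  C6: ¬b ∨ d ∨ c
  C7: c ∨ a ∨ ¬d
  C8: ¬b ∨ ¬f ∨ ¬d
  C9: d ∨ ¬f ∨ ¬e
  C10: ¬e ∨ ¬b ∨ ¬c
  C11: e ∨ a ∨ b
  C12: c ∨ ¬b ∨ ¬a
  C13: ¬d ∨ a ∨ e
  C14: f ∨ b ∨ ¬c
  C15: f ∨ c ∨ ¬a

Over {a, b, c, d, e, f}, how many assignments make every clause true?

There are 2^6 = 64 truth assignments over (a, b, c, d, e, f).
Split on b. With b = True, the clauses containing b are satisfied and ¬b drops from the rest; 2 of the 2^5 = 32 assignments to the other variables satisfy what remains.
With b = False, by the same count on the reduced clause set, 3 assignments work.
(One model: a=F, b=F, c=T, d=T, e=T, f=T.)
Total: 2 + 3 = 5.

5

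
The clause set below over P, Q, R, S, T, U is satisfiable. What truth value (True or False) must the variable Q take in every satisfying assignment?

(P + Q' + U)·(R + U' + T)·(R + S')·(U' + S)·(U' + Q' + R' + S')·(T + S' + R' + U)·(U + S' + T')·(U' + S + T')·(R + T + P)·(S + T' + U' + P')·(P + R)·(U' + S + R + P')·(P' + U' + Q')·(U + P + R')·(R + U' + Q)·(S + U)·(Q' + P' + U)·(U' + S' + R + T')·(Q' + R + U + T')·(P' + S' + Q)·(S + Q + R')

False

Suppose Q = 1.
Branch on P: set P = 1.
From the singleton clause (U'), U = 0.
Now (U) is unsatisfied and unit — conflict.
Undo P and try P = 0.
From the singleton clause (U), U = 1.
From the singleton clause (S), S = 1.
From the singleton clause (R), R = 1.
Now (R') is unsatisfied and unit — conflict.
Either choice for P ends in contradiction.
So every satisfying assignment has Q = False.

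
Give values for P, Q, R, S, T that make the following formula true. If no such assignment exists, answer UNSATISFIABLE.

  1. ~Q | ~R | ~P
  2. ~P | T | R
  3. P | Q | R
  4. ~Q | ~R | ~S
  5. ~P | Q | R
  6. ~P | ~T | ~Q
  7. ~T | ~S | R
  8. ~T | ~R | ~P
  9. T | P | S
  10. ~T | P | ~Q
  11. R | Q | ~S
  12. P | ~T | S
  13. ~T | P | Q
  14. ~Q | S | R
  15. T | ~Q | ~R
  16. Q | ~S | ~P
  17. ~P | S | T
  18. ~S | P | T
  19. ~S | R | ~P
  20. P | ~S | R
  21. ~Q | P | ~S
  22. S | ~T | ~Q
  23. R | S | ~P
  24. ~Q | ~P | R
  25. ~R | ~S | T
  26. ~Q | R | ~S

UNSATISFIABLE

Case Q = 0:
Case P = 1:
Unit clause (R) forces R = 1.
Unit clause (~T) forces T = 0.
Unit clause (~S) forces S = 0.
But (S) is also a unit clause — contradiction.
Backtrack on P: now try P = 0.
Unit clause (R) forces R = 1.
Unit clause (~T) forces T = 0.
Unit clause (S) forces S = 1.
But (~S) is also a unit clause — contradiction.
Neither P = 1 nor P = 0 works.
Backtrack on Q: now try Q = 1.
Case R = 0:
Unit clause (S) forces S = 1.
But (~S) is also a unit clause — contradiction.
Backtrack on R: now try R = 1.
Unit clause (~P) forces P = 0.
Unit clause (~S) forces S = 0.
Unit clause (T) forces T = 1.
But (~T) is also a unit clause — contradiction.
Neither R = 1 nor R = 0 works.
Neither Q = 1 nor Q = 0 works.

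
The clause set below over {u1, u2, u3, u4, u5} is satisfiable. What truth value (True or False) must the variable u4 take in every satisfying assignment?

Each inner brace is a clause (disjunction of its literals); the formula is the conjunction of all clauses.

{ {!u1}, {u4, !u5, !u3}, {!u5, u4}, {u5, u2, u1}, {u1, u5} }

True

Suppose u4 = false.
From the singleton clause (!u1), u1 = false.
From the singleton clause (!u5), u5 = false.
That conflicts with the unit clause (u5).
So every satisfying assignment has u4 = True.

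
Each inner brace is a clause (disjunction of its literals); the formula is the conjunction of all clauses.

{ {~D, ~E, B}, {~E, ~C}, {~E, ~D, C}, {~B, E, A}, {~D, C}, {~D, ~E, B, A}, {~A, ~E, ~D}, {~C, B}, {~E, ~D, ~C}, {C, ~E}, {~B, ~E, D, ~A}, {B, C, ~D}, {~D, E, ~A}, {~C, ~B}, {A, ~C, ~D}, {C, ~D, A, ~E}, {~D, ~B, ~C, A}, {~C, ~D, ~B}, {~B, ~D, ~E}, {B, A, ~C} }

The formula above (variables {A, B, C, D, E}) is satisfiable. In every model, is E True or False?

Suppose E = 1.
From the singleton clause (~C), C = 0.
Now (C) is unsatisfied and unit — conflict.
So every satisfying assignment has E = False.

False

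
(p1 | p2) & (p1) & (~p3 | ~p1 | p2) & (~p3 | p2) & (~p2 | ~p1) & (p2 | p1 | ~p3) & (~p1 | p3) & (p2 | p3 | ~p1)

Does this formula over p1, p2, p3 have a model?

Unsatisfiable

Unit clause (p1) forces p1 = 1.
Unit clause (~p2) forces p2 = 0.
Unit clause (~p3) forces p3 = 0.
That conflicts with the unit clause (p3).
No assignment satisfies every clause.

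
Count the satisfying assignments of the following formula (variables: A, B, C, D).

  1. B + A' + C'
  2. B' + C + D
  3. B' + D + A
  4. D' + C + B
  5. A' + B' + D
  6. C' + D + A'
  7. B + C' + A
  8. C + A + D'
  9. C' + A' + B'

4

There are 2^4 = 16 truth assignments over (A, B, C, D).
Check each against the 9 clauses (columns in the order A, B, C, D):
  F F F F  ✓ satisfies all
  F F F T  ✗ fails (D' + C + B)
  F F T F  ✗ fails (B + C' + A)
  F F T T  ✗ fails (B + C' + A)
  F T F F  ✗ fails (B' + C + D)
  F T F T  ✗ fails (C + A + D')
  F T T F  ✗ fails (B' + D + A)
  F T T T  ✓ satisfies all
  T F F F  ✓ satisfies all
  T F F T  ✗ fails (D' + C + B)
  T F T F  ✗ fails (B + A' + C')
  T F T T  ✗ fails (B + A' + C')
  T T F F  ✗ fails (B' + C + D)
  T T F T  ✓ satisfies all
  T T T F  ✗ fails (A' + B' + D)
  T T T T  ✗ fails (C' + A' + B')
4 of the 16 rows are models.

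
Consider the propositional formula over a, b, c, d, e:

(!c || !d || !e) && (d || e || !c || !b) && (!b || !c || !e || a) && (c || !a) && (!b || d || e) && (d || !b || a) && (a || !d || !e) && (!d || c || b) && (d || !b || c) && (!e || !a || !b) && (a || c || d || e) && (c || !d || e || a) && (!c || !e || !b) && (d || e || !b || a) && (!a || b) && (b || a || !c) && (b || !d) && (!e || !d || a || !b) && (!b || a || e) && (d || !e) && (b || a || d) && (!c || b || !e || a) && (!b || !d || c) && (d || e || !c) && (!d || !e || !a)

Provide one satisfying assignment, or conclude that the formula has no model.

Try c = true.
Try d = true.
From the singleton clause (!e), e = false.
From the singleton clause (b), b = true.
From the singleton clause (a), a = true.
All clauses are satisfied.

a: true, b: true, c: true, d: true, e: false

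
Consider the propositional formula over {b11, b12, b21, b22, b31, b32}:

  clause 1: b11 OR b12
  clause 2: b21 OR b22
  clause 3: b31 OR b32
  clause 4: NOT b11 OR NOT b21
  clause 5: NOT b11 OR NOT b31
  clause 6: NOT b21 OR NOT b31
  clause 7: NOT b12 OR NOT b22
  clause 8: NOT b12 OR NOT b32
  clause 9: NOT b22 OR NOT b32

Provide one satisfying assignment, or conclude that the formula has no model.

UNSATISFIABLE

Suppose b11 = true.
Unit clause (NOT b21) forces b21 = false.
Unit clause (b22) forces b22 = true.
Unit clause (NOT b31) forces b31 = false.
Unit clause (b32) forces b32 = true.
That conflicts with the unit clause (NOT b32).
So b11 must be the other value — set b11 = false.
Unit clause (b12) forces b12 = true.
Unit clause (NOT b22) forces b22 = false.
Unit clause (b21) forces b21 = true.
Unit clause (NOT b31) forces b31 = false.
Unit clause (b32) forces b32 = true.
That conflicts with the unit clause (NOT b32).
Neither b11 = true nor b11 = false works.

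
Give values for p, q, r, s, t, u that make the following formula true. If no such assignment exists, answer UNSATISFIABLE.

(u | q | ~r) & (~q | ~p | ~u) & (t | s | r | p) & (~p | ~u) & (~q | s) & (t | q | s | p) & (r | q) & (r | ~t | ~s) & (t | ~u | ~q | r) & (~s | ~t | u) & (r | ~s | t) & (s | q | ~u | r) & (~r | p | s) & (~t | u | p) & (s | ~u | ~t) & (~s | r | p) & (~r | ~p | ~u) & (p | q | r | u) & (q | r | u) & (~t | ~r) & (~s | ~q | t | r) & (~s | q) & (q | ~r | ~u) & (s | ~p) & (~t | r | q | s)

Case p = 0:
Case q = 1:
Unit clause (s) forces s = 1.
Unit clause (r) forces r = 1.
Unit clause (~t) forces t = 0.
All clauses hold; u can take either value.

p: 0, q: 1, r: 1, s: 1, t: 0, u: 1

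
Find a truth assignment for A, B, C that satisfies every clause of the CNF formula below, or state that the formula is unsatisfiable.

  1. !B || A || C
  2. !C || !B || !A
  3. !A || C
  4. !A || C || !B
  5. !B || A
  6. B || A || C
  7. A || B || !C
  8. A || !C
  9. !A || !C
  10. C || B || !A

Try A = false.
From the singleton clause (!B), B = false.
From the singleton clause (C), C = true.
But (!C) is also a unit clause — contradiction.
So A must be the other value — set A = true.
From the singleton clause (C), C = true.
But (!C) is also a unit clause — contradiction.
Both values of A lead to a conflict.

UNSATISFIABLE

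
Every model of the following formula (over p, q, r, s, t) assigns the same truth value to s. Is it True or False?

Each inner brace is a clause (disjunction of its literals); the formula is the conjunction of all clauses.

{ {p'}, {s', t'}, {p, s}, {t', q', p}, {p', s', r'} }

True

Suppose s = 0.
(p') alone gives p = 0.
But (p) is also a unit clause — contradiction.
So every satisfying assignment has s = True.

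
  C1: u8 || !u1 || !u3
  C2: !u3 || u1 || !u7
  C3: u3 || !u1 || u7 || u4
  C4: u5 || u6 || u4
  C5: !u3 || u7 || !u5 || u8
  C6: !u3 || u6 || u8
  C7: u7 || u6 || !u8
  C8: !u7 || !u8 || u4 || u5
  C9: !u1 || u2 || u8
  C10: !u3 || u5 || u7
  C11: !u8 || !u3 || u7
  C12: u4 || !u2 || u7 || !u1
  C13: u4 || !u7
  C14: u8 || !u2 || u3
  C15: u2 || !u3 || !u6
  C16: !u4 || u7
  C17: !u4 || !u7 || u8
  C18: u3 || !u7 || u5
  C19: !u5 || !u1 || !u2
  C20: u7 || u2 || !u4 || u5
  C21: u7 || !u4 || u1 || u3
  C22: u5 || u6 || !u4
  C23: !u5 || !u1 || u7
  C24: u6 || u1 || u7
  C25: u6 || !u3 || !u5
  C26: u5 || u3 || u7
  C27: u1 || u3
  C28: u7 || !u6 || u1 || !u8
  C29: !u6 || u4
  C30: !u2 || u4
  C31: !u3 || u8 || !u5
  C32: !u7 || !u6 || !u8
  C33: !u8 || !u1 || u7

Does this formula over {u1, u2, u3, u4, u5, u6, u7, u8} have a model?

Branch on u4: set u4 = true.
Unit clause (u7) forces u7 = true.
Unit clause (u8) forces u8 = true.
Unit clause (!u6) forces u6 = false.
Unit clause (u5) forces u5 = true.
Unit clause (!u3) forces u3 = false.
Unit clause (u1) forces u1 = true.
Unit clause (!u2) forces u2 = false.
This assignment satisfies each clause.
A satisfying assignment: u1=true, u2=false, u3=false, u4=true, u5=true, u6=false, u7=true, u8=true.

Yes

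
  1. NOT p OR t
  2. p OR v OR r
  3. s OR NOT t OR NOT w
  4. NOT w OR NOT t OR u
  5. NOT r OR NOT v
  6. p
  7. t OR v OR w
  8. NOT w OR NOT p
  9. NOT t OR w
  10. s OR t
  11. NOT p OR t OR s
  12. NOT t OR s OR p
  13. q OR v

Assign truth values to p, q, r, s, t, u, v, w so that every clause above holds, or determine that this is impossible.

UNSATISFIABLE

Unit clause (p) forces p = true.
Unit clause (t) forces t = true.
Unit clause (NOT w) forces w = false.
But (w) is also a unit clause — contradiction.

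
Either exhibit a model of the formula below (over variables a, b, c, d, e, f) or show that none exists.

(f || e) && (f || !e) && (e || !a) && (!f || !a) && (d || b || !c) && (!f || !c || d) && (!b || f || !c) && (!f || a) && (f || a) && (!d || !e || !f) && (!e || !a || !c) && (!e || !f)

Branch on f: set f = true.
(!a) alone gives a = false.
Now (a) is unsatisfied and unit — conflict.
Undo f and try f = false.
(e) alone gives e = true.
Now (!e) is unsatisfied and unit — conflict.
Neither f = true nor f = false works.

UNSATISFIABLE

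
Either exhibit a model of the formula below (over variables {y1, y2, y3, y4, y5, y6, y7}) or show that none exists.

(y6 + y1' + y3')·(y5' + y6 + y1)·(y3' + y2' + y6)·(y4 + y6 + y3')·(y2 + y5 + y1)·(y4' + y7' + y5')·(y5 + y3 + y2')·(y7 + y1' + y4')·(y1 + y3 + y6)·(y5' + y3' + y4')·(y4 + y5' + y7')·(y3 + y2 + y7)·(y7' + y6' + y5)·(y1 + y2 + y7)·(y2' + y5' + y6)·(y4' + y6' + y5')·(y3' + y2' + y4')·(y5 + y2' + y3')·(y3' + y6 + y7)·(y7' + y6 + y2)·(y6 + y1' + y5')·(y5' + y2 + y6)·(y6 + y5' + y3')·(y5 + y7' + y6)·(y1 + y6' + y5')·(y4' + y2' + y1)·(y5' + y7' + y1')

y1 ↦ 1, y2 ↦ 1, y3 ↦ 1, y4 ↦ 0, y5 ↦ 1, y6 ↦ 1, y7 ↦ 0

Suppose y6 = 1.
Suppose y7 = 0.
Suppose y1 = 1.
Unit clause (y4') forces y4 = 0.
Suppose y3 = 1.
Suppose y5 = 1.
Every clause is now satisfied; y2 is unconstrained.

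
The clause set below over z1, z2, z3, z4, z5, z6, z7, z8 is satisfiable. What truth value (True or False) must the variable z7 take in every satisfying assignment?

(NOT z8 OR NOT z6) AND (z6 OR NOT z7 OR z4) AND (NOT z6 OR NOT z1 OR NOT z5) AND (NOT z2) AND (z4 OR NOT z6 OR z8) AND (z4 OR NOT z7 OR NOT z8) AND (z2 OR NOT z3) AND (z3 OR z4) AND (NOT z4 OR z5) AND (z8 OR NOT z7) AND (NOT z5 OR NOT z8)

Suppose z7 = true.
The clause (NOT z2) is unit, so z2 = false.
The clause (NOT z3) is unit, so z3 = false.
The clause (z4) is unit, so z4 = true.
The clause (z5) is unit, so z5 = true.
The clause (z8) is unit, so z8 = true.
That conflicts with the unit clause (NOT z8).
So every satisfying assignment has z7 = False.

False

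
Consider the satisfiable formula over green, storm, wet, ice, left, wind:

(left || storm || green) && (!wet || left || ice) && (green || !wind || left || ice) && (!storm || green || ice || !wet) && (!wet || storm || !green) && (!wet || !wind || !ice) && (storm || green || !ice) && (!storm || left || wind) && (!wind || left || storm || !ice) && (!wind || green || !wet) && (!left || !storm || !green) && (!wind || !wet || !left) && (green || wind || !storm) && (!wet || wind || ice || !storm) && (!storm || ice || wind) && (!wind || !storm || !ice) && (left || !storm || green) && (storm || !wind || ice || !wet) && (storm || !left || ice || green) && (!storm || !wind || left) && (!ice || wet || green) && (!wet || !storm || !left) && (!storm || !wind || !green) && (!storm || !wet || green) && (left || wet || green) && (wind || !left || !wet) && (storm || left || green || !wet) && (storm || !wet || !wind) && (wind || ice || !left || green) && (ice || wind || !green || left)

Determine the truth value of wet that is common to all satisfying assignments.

Suppose wet = true.
Branch on left: set left = true.
(!wind) alone gives wind = false.
That conflicts with the unit clause (wind).
Backtrack on left: now try left = false.
(ice) alone gives ice = true.
(!wind) alone gives wind = false.
(!storm) alone gives storm = false.
(green) alone gives green = true.
That conflicts with the unit clause (!green).
Both values of left lead to a conflict.
So every satisfying assignment has wet = False.

False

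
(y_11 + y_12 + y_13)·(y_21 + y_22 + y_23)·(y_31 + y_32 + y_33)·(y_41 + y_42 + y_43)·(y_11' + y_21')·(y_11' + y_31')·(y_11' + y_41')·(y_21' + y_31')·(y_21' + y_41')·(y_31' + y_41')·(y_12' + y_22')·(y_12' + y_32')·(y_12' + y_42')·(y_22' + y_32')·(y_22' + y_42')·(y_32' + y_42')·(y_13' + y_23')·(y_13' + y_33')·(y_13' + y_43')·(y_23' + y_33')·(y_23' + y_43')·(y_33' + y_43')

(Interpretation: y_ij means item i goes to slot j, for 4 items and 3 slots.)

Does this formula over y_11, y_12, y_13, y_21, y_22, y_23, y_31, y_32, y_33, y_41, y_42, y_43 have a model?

No

Try y_11 = 0.
Try y_12 = 1.
The clause (y_22') is unit, so y_22 = 0.
The clause (y_32') is unit, so y_32 = 0.
The clause (y_42') is unit, so y_42 = 0.
Try y_21 = 1.
The clause (y_31') is unit, so y_31 = 0.
The clause (y_33) is unit, so y_33 = 1.
The clause (y_41') is unit, so y_41 = 0.
The clause (y_43) is unit, so y_43 = 1.
That conflicts with the unit clause (y_43').
Backtrack on y_21: now try y_21 = 0.
The clause (y_23) is unit, so y_23 = 1.
The clause (y_13') is unit, so y_13 = 0.
The clause (y_33') is unit, so y_33 = 0.
The clause (y_31) is unit, so y_31 = 1.
The clause (y_41') is unit, so y_41 = 0.
The clause (y_43) is unit, so y_43 = 1.
That conflicts with the unit clause (y_43').
Neither y_21 = 1 nor y_21 = 0 works.
Backtrack on y_12: now try y_12 = 0.
The clause (y_13) is unit, so y_13 = 1.
The clause (y_23') is unit, so y_23 = 0.
The clause (y_33') is unit, so y_33 = 0.
The clause (y_43') is unit, so y_43 = 0.
Try y_21 = 1.
The clause (y_31') is unit, so y_31 = 0.
The clause (y_32) is unit, so y_32 = 1.
The clause (y_41') is unit, so y_41 = 0.
The clause (y_42) is unit, so y_42 = 1.
That conflicts with the unit clause (y_42').
Backtrack on y_21: now try y_21 = 0.
The clause (y_22) is unit, so y_22 = 1.
The clause (y_32') is unit, so y_32 = 0.
The clause (y_31) is unit, so y_31 = 1.
The clause (y_41') is unit, so y_41 = 0.
The clause (y_42) is unit, so y_42 = 1.
That conflicts with the unit clause (y_42').
Neither y_21 = 1 nor y_21 = 0 works.
Neither y_12 = 1 nor y_12 = 0 works.
Backtrack on y_11: now try y_11 = 1.
The clause (y_21') is unit, so y_21 = 0.
The clause (y_31') is unit, so y_31 = 0.
The clause (y_41') is unit, so y_41 = 0.
Try y_22 = 1.
The clause (y_12') is unit, so y_12 = 0.
The clause (y_32') is unit, so y_32 = 0.
The clause (y_33) is unit, so y_33 = 1.
The clause (y_42') is unit, so y_42 = 0.
The clause (y_43) is unit, so y_43 = 1.
That conflicts with the unit clause (y_43').
Backtrack on y_22: now try y_22 = 0.
The clause (y_23) is unit, so y_23 = 1.
The clause (y_13') is unit, so y_13 = 0.
The clause (y_33') is unit, so y_33 = 0.
The clause (y_32) is unit, so y_32 = 1.
The clause (y_12') is unit, so y_12 = 0.
The clause (y_42') is unit, so y_42 = 0.
The clause (y_43) is unit, so y_43 = 1.
That conflicts with the unit clause (y_43').
Neither y_22 = 1 nor y_22 = 0 works.
Neither y_11 = 1 nor y_11 = 0 works.
No assignment satisfies every clause.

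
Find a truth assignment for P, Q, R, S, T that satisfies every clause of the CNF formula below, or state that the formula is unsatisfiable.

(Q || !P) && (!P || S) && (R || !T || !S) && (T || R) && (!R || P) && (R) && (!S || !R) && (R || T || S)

UNSATISFIABLE

The clause (R) is unit, so R = true.
The clause (P) is unit, so P = true.
The clause (Q) is unit, so Q = true.
The clause (S) is unit, so S = true.
But (!S) is also a unit clause — contradiction.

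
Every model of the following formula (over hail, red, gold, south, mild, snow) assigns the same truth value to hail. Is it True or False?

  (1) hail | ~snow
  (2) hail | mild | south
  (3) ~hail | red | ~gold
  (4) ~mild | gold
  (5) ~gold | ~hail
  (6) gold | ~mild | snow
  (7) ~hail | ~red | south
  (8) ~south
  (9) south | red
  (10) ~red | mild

False

Suppose hail = 1.
(~gold) alone gives gold = 0.
(~mild) alone gives mild = 0.
(~south) alone gives south = 0.
(~red) alone gives red = 0.
That conflicts with the unit clause (red).
So every satisfying assignment has hail = False.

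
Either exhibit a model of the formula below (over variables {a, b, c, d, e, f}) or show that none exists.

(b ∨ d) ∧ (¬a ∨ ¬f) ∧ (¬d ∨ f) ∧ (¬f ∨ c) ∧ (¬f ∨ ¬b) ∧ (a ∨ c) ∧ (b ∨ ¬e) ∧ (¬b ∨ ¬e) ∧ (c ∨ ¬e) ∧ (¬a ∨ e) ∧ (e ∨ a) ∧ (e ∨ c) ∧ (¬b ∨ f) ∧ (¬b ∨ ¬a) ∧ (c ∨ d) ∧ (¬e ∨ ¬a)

Try b = True.
(¬f) alone gives f = False.
But (f) is also a unit clause — contradiction.
So b must be the other value — set b = False.
(d) alone gives d = True.
(f) alone gives f = True.
(¬a) alone gives a = False.
(c) alone gives c = True.
(¬e) alone gives e = False.
But (e) is also a unit clause — contradiction.
Both values of b lead to a conflict.

UNSATISFIABLE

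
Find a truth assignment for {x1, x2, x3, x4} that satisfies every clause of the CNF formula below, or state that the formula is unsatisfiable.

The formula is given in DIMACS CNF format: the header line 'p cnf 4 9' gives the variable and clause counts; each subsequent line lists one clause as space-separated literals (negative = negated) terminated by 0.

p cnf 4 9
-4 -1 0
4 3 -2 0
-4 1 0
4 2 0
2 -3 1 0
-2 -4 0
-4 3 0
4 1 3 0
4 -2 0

Try x4 = False.
The clause (x2) is unit, so x2 = True.
That conflicts with the unit clause (¬x2).
Undo x4 and try x4 = True.
The clause (¬x1) is unit, so x1 = False.
That conflicts with the unit clause (x1).
Either choice for x4 ends in contradiction.

UNSATISFIABLE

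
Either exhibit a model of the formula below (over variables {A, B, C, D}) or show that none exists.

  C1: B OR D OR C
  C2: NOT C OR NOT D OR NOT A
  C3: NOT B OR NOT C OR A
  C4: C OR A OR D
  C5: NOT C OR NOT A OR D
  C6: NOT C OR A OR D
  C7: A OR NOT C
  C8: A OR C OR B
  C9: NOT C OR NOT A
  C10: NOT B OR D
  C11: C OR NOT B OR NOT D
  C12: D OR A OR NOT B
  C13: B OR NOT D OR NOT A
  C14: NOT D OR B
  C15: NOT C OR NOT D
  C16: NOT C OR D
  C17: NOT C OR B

UNSATISFIABLE

Try A = true.
From the singleton clause (NOT C), C = false.
Try B = true.
From the singleton clause (D), D = true.
But (NOT D) is also a unit clause — contradiction.
Undo B and try B = false.
From the singleton clause (D), D = true.
But (NOT D) is also a unit clause — contradiction.
Both values of B lead to a conflict.
Undo A and try A = false.
From the singleton clause (NOT C), C = false.
From the singleton clause (D), D = true.
From the singleton clause (B), B = true.
But (NOT B) is also a unit clause — contradiction.
Both values of A lead to a conflict.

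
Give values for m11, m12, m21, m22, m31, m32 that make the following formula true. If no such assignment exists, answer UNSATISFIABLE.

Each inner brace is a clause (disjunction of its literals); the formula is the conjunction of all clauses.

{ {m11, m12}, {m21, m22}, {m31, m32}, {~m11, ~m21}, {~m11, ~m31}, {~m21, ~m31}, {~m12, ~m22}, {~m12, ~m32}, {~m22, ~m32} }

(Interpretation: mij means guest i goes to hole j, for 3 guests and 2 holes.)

Case m11 = 1:
(~m21) alone gives m21 = 0.
(m22) alone gives m22 = 1.
(~m31) alone gives m31 = 0.
(m32) alone gives m32 = 1.
Now (~m32) is unsatisfied and unit — conflict.
Backtrack on m11: now try m11 = 0.
(m12) alone gives m12 = 1.
(~m22) alone gives m22 = 0.
(m21) alone gives m21 = 1.
(~m31) alone gives m31 = 0.
(m32) alone gives m32 = 1.
Now (~m32) is unsatisfied and unit — conflict.
Neither m11 = 1 nor m11 = 0 works.

UNSATISFIABLE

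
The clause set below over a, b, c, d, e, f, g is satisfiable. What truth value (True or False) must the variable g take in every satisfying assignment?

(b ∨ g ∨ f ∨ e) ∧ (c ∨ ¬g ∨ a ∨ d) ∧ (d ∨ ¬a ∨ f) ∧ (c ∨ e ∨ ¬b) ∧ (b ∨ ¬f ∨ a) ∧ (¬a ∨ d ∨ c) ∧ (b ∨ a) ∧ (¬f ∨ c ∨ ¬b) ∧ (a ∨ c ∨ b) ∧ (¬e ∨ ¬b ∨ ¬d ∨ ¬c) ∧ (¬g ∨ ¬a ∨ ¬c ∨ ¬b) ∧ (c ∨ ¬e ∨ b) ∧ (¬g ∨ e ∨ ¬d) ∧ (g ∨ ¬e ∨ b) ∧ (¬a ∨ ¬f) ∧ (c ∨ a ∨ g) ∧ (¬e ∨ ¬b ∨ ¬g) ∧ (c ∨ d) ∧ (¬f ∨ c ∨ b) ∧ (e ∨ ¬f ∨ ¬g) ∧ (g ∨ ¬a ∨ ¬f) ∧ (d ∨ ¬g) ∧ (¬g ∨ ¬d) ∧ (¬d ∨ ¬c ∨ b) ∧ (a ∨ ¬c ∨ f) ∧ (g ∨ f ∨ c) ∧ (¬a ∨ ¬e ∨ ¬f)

False

Suppose g = True.
From the singleton clause (d), d = True.
That conflicts with the unit clause (¬d).
So every satisfying assignment has g = False.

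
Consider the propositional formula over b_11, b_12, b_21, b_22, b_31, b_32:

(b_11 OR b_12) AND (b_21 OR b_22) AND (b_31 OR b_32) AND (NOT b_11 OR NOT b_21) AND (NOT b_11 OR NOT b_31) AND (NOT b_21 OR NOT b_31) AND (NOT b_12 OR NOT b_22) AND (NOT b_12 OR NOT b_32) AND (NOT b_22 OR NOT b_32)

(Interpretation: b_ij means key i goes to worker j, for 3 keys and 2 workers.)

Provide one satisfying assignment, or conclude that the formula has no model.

UNSATISFIABLE

Case b_11 = true:
Unit clause (NOT b_21) forces b_21 = false.
Unit clause (b_22) forces b_22 = true.
Unit clause (NOT b_31) forces b_31 = false.
Unit clause (b_32) forces b_32 = true.
That conflicts with the unit clause (NOT b_32).
Backtrack on b_11: now try b_11 = false.
Unit clause (b_12) forces b_12 = true.
Unit clause (NOT b_22) forces b_22 = false.
Unit clause (b_21) forces b_21 = true.
Unit clause (NOT b_31) forces b_31 = false.
Unit clause (b_32) forces b_32 = true.
That conflicts with the unit clause (NOT b_32).
Either choice for b_11 ends in contradiction.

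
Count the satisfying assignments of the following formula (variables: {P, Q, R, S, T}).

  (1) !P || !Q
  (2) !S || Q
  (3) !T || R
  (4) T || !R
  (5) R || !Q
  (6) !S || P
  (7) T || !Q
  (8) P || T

4

There are 2^5 = 32 truth assignments over (P, Q, R, S, T).
Split on P. With P = true, the clauses containing P are satisfied and !P drops from the rest; 2 of the 2^4 = 16 assignments to the other variables satisfy what remains.
With P = false, by the same count on the reduced clause set, 2 assignments work.
(One model: P=F, Q=F, R=T, S=F, T=T.)
Total: 2 + 2 = 4.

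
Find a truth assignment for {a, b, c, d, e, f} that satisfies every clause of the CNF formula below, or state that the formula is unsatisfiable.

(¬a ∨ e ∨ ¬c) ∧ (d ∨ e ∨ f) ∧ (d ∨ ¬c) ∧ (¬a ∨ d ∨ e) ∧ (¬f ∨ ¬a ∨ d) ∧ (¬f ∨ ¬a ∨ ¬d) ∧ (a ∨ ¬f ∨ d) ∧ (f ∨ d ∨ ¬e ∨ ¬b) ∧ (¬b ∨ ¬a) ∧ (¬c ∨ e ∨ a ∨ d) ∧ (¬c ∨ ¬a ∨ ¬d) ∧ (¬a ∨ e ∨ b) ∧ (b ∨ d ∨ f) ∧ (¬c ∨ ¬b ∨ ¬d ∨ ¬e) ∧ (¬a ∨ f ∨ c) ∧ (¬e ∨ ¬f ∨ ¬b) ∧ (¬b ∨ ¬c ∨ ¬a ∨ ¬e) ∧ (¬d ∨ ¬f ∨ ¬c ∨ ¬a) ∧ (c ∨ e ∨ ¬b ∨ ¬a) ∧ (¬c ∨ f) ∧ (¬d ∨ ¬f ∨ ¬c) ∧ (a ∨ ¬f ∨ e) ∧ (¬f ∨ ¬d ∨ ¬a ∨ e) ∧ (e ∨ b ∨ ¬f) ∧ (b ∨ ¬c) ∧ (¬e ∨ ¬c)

Try d = True.
Try f = False.
Unit clause (¬c) forces c = False.
Unit clause (¬a) forces a = False.
All clauses hold; b, e can take either value.

a: False,  b: True,  c: False,  d: True,  e: True,  f: False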